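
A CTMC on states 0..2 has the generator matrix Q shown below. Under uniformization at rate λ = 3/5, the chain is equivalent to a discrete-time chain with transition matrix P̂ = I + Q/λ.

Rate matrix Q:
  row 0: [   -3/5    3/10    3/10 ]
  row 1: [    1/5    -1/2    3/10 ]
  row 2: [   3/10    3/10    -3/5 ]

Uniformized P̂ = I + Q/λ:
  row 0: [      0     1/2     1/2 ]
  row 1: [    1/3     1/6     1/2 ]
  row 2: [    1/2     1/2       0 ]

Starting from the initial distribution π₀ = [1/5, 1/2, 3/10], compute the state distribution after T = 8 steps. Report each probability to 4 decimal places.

π = [0.2918, 0.3750, 0.3332]

t=0: π = [0.2000, 0.5000, 0.3000]
t=1: π = [0.3167, 0.3333, 0.3500]
t=2: π = [0.2861, 0.3889, 0.3250]
t=3: π = [0.2921, 0.3704, 0.3375]
t=4: π = [0.2922, 0.3765, 0.3313]
t=5: π = [0.2911, 0.3745, 0.3344]
t=6: π = [0.2920, 0.3752, 0.3328]
t=7: π = [0.2915, 0.3749, 0.3336]
t=8: π = [0.2918, 0.3750, 0.3332]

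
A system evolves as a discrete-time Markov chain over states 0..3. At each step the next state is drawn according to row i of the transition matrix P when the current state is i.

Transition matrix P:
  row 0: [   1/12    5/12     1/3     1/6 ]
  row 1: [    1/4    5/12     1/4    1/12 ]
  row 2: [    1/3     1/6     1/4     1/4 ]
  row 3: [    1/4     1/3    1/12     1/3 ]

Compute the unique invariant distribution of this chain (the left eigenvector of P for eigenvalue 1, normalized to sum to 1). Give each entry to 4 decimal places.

Balance equations π_j = Σ_i π_i·P[i][j]:
  π_0 = 1/12·π_0 + 1/4·π_1 + 1/3·π_2 + 1/4·π_3
  π_1 = 5/12·π_0 + 5/12·π_1 + 1/6·π_2 + 1/3·π_3
  π_2 = 1/3·π_0 + 1/4·π_1 + 1/4·π_2 + 1/12·π_3
  normalize: π_0 + π_1 + π_2 + π_3 = 1
Solving the linear system gives exactly π = [361/1561, 533/1561, 53/223, 296/1561].

π = [0.2313, 0.3414, 0.2377, 0.1896]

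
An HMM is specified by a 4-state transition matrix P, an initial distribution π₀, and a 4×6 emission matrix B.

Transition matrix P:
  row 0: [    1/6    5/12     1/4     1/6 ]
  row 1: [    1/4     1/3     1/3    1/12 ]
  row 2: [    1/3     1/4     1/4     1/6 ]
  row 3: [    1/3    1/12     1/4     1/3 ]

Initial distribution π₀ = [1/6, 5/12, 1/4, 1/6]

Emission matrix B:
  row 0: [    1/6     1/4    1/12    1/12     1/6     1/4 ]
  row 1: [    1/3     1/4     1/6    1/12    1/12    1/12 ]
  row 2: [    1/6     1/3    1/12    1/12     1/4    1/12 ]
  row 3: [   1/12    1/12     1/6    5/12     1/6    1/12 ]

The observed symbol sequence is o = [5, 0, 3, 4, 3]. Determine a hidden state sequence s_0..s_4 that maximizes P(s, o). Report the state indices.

path = [0, 1, 3, 3, 3]

t=0: δ = [4.167e-02, 3.472e-02, 2.083e-02, 1.389e-02]  (obs o_0=5)
t=1: δ = [1.447e-03, 5.787e-03, 1.929e-03, 5.787e-04]  ψ = [1, 0, 1, 0]  (obs o_1=0)
t=2: δ = [1.206e-04, 1.608e-04, 1.608e-04, 2.009e-04]  ψ = [1, 1, 1, 1]  (obs o_2=3)
t=3: δ = [1.116e-05, 4.465e-06, 1.340e-05, 1.116e-05]  ψ = [3, 1, 1, 3]  (obs o_3=4)
t=4: δ = [3.721e-07, 3.876e-07, 2.791e-07, 1.550e-06]  ψ = [2, 0, 2, 3]  (obs o_4=3)
backtrack: best end state = 3; path = [0, 1, 3, 3, 3]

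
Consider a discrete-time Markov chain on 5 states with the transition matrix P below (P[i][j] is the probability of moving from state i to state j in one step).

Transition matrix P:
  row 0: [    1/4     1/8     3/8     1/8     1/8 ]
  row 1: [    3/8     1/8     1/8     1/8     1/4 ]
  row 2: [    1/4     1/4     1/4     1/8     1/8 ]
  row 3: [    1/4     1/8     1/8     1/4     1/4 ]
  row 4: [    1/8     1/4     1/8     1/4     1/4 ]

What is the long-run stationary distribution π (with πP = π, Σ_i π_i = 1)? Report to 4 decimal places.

π = [0.2479, 0.1757, 0.2137, 0.1703, 0.1923]

Balance equations π_j = Σ_i π_i·P[i][j]:
  π_0 = 1/4·π_0 + 3/8·π_1 + 1/4·π_2 + 1/4·π_3 + 1/8·π_4
  π_1 = 1/8·π_0 + 1/8·π_1 + 1/4·π_2 + 1/8·π_3 + 1/4·π_4
  π_2 = 3/8·π_0 + 1/8·π_1 + 1/4·π_2 + 1/8·π_3 + 1/8·π_4
  π_3 = 1/8·π_0 + 1/8·π_1 + 1/8·π_2 + 1/4·π_3 + 1/4·π_4
  normalize: π_0 + π_1 + π_2 + π_3 + π_4 = 1
Solving the linear system gives exactly π = [869/3505, 616/3505, 749/3505, 597/3505, 674/3505].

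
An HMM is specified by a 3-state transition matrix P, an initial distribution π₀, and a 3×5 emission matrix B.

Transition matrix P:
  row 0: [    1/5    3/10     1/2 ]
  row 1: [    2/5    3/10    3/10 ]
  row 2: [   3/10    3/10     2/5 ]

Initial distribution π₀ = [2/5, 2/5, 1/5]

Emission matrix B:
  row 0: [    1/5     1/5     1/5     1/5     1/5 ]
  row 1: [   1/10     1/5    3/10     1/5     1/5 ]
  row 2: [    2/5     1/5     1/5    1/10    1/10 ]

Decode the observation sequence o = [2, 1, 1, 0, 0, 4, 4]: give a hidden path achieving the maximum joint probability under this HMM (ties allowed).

path = [1, 0, 2, 2, 2, 1, 0]

t=0: δ = [8.000e-02, 1.200e-01, 4.000e-02]  (obs o_0=2)
t=1: δ = [9.600e-03, 7.200e-03, 8.000e-03]  ψ = [1, 1, 0]  (obs o_1=1)
t=2: δ = [5.760e-04, 5.760e-04, 9.600e-04]  ψ = [1, 0, 0]  (obs o_2=1)
t=3: δ = [5.760e-05, 2.880e-05, 1.536e-04]  ψ = [2, 2, 2]  (obs o_3=0)
t=4: δ = [9.216e-06, 4.608e-06, 2.458e-05]  ψ = [2, 2, 2]  (obs o_4=0)
t=5: δ = [1.475e-06, 1.475e-06, 9.830e-07]  ψ = [2, 2, 2]  (obs o_5=4)
t=6: δ = [1.180e-07, 8.847e-08, 7.373e-08]  ψ = [1, 0, 0]  (obs o_6=4)
backtrack: best end state = 0; path = [1, 0, 2, 2, 2, 1, 0]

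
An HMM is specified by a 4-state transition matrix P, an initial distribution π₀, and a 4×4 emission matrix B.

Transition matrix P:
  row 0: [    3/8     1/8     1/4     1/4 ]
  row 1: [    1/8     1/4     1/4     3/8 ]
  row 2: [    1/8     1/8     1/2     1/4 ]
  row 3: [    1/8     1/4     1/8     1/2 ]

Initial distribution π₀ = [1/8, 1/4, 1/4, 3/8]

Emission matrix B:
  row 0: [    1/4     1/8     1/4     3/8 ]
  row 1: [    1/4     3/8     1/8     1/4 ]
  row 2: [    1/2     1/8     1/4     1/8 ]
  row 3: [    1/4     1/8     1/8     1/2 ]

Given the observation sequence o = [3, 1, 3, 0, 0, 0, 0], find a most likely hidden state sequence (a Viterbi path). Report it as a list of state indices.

t=0: δ = [4.688e-02, 6.250e-02, 3.125e-02, 1.875e-01]  (obs o_0=3)
t=1: δ = [2.930e-03, 1.758e-02, 2.930e-03, 1.172e-02]  ψ = [3, 3, 3, 3]  (obs o_1=1)
t=2: δ = [8.240e-04, 1.099e-03, 5.493e-04, 3.296e-03]  ψ = [1, 1, 1, 1]  (obs o_2=3)
t=3: δ = [1.030e-04, 2.060e-04, 2.060e-04, 4.120e-04]  ψ = [3, 3, 3, 3]  (obs o_3=0)
t=4: δ = [1.287e-05, 2.575e-05, 5.150e-05, 5.150e-05]  ψ = [3, 3, 2, 3]  (obs o_4=0)
t=5: δ = [1.609e-06, 3.219e-06, 1.287e-05, 6.437e-06]  ψ = [2, 3, 2, 3]  (obs o_5=0)
t=6: δ = [4.023e-07, 4.023e-07, 3.219e-06, 8.047e-07]  ψ = [2, 2, 2, 2]  (obs o_6=0)
backtrack: best end state = 2; path = [3, 1, 3, 2, 2, 2, 2]

path = [3, 1, 3, 2, 2, 2, 2]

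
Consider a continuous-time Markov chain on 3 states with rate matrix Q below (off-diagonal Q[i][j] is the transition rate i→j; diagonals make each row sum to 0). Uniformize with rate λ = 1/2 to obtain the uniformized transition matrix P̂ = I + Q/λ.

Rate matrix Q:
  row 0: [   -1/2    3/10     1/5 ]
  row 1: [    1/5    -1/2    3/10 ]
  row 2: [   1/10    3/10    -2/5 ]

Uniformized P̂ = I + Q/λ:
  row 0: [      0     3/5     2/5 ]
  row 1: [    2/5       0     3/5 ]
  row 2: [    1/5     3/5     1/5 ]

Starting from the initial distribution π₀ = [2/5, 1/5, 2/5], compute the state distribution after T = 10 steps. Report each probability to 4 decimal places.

π = [0.2297, 0.3739, 0.3964]

t=0: π = [0.4000, 0.2000, 0.4000]
t=1: π = [0.1600, 0.4800, 0.3600]
t=2: π = [0.2640, 0.3120, 0.4240]
t=3: π = [0.2096, 0.4128, 0.3776]
t=4: π = [0.2406, 0.3523, 0.4070]
t=5: π = [0.2223, 0.3886, 0.3891]
t=6: π = [0.2333, 0.3668, 0.3999]
t=7: π = [0.2267, 0.3799, 0.3934]
t=8: π = [0.2306, 0.3721, 0.3973]
t=9: π = [0.2283, 0.3768, 0.3950]
t=10: π = [0.2297, 0.3739, 0.3964]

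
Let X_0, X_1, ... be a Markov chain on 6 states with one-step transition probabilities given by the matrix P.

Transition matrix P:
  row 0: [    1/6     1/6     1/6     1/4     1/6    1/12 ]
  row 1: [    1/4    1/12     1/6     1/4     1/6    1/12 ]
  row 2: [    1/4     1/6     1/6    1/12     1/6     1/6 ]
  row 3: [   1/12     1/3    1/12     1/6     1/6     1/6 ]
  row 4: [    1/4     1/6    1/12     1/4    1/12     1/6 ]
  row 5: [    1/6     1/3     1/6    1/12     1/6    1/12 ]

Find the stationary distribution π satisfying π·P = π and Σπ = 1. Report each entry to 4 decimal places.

Balance equations π_j = Σ_i π_i·P[i][j]:
  π_0 = 1/6·π_0 + 1/4·π_1 + 1/4·π_2 + 1/12·π_3 + 1/4·π_4 + 1/6·π_5
  π_1 = 1/6·π_0 + 1/12·π_1 + 1/6·π_2 + 1/3·π_3 + 1/6·π_4 + 1/3·π_5
  π_2 = 1/6·π_0 + 1/6·π_1 + 1/6·π_2 + 1/12·π_3 + 1/12·π_4 + 1/6·π_5
  π_3 = 1/4·π_0 + 1/4·π_1 + 1/12·π_2 + 1/6·π_3 + 1/4·π_4 + 1/12·π_5
  π_4 = 1/6·π_0 + 1/6·π_1 + 1/6·π_2 + 1/6·π_3 + 1/12·π_4 + 1/6·π_5
  normalize: π_0 + π_1 + π_2 + π_3 + π_4 + π_5 = 1
Solving the linear system gives exactly π = [60663/316030, 6389/31603, 129/935, 2316/12155, 2/13, 21/170].

π = [0.1920, 0.2022, 0.1380, 0.1905, 0.1538, 0.1235]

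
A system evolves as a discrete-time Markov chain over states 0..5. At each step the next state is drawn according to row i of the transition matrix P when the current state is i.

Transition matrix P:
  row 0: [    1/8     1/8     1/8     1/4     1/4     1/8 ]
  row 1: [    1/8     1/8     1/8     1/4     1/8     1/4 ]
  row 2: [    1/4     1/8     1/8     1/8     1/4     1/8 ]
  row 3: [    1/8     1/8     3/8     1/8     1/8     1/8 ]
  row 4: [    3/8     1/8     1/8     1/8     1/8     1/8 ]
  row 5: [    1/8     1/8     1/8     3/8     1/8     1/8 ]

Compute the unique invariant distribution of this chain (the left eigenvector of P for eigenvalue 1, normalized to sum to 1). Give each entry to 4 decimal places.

Balance equations π_j = Σ_i π_i·P[i][j]:
  π_0 = 1/8·π_0 + 1/8·π_1 + 1/4·π_2 + 1/8·π_3 + 3/8·π_4 + 1/8·π_5
  π_1 = 1/8·π_0 + 1/8·π_1 + 1/8·π_2 + 1/8·π_3 + 1/8·π_4 + 1/8·π_5
  π_2 = 1/8·π_0 + 1/8·π_1 + 1/8·π_2 + 3/8·π_3 + 1/8·π_4 + 1/8·π_5
  π_3 = 1/4·π_0 + 1/4·π_1 + 1/8·π_2 + 1/8·π_3 + 1/8·π_4 + 3/8·π_5
  π_4 = 1/4·π_0 + 1/8·π_1 + 1/4·π_2 + 1/8·π_3 + 1/8·π_4 + 1/8·π_5
  normalize: π_0 + π_1 + π_2 + π_3 + π_4 + π_5 = 1
Solving the linear system gives exactly π = [285/1504, 1/8, 263/1504, 75/376, 513/3008, 9/64].

π = [0.1895, 0.1250, 0.1749, 0.1995, 0.1705, 0.1406]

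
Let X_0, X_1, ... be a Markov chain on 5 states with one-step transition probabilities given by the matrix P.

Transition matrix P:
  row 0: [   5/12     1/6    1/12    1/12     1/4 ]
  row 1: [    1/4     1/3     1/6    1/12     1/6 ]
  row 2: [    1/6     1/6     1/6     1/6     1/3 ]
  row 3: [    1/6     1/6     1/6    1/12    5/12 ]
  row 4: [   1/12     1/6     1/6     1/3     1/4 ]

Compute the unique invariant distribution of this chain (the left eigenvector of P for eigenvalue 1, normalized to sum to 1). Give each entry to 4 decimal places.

Balance equations π_j = Σ_i π_i·P[i][j]:
  π_0 = 5/12·π_0 + 1/4·π_1 + 1/6·π_2 + 1/6·π_3 + 1/12·π_4
  π_1 = 1/6·π_0 + 1/3·π_1 + 1/6·π_2 + 1/6·π_3 + 1/6·π_4
  π_2 = 1/12·π_0 + 1/6·π_1 + 1/6·π_2 + 1/6·π_3 + 1/6·π_4
  π_3 = 1/12·π_0 + 1/12·π_1 + 1/6·π_2 + 1/12·π_3 + 1/3·π_4
  normalize: π_0 + π_1 + π_2 + π_3 + π_4 = 1
Solving the linear system gives exactly π = [1594/7445, 1/5, 1108/7445, 1221/7445, 2033/7445].

π = [0.2141, 0.2000, 0.1488, 0.1640, 0.2731]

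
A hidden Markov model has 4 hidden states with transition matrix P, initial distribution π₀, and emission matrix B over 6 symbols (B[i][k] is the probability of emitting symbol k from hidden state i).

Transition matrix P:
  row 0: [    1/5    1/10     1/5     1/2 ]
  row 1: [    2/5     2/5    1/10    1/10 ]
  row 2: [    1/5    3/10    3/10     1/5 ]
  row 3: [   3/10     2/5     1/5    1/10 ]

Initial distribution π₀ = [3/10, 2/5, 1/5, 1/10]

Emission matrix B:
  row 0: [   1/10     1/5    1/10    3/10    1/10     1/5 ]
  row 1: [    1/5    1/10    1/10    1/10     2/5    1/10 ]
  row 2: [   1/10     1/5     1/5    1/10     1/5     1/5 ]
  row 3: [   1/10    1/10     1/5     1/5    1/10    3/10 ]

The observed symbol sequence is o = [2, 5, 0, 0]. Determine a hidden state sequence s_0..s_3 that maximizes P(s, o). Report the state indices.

path = [0, 3, 1, 1]

t=0: δ = [3.000e-02, 4.000e-02, 4.000e-02, 2.000e-02]  (obs o_0=2)
t=1: δ = [3.200e-03, 1.600e-03, 2.400e-03, 4.500e-03]  ψ = [1, 1, 2, 0]  (obs o_1=5)
t=2: δ = [1.350e-04, 3.600e-04, 9.000e-05, 1.600e-04]  ψ = [3, 3, 3, 0]  (obs o_2=0)
t=3: δ = [1.440e-05, 2.880e-05, 3.600e-06, 6.750e-06]  ψ = [1, 1, 1, 0]  (obs o_3=0)
backtrack: best end state = 1; path = [0, 3, 1, 1]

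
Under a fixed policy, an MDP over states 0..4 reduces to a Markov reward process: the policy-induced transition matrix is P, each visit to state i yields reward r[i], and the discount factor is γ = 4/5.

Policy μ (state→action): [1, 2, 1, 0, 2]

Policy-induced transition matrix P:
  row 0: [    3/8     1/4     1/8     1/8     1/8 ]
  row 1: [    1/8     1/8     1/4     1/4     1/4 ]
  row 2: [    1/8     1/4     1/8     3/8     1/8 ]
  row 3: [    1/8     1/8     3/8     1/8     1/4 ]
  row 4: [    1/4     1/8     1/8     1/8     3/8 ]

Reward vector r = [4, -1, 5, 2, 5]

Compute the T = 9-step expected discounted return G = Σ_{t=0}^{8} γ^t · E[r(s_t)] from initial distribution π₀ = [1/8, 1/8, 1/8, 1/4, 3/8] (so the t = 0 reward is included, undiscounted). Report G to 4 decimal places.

G = 14.0334

t=0: π = [0.1250, 0.1250, 0.1250, 0.2500, 0.3750], E[r] = 3.3750, γ^t·E[r] = 3.375000, running G = 3.375000
t=1: π = [0.2031, 0.1563, 0.2031, 0.1719, 0.2656], E[r] = 3.3438, γ^t·E[r] = 2.675000, running G = 6.050000
t=2: π = [0.2090, 0.1758, 0.1875, 0.1953, 0.2324], E[r] = 3.1504, γ^t·E[r] = 2.016250, running G = 8.066250
t=3: π = [0.2063, 0.1746, 0.1958, 0.1938, 0.2295], E[r] = 3.1648, γ^t·E[r] = 1.620375, running G = 9.686625
t=4: π = [0.2053, 0.1753, 0.1953, 0.1958, 0.2284], E[r] = 3.1559, γ^t·E[r] = 1.292638, running G = 10.979263
t=5: π = [0.2049, 0.1751, 0.1959, 0.1957, 0.2285], E[r] = 3.1575, γ^t·E[r] = 1.034663, running G = 12.013925
t=6: π = [0.2048, 0.1751, 0.1958, 0.1958, 0.2285], E[r] = 3.1571, γ^t·E[r] = 0.827627, running G = 12.841552
t=7: π = [0.2048, 0.1751, 0.1958, 0.1958, 0.2285], E[r] = 3.1573, γ^t·E[r] = 0.662130, running G = 13.503682
t=8: π = [0.2047, 0.1751, 0.1958, 0.1958, 0.2285], E[r] = 3.1573, γ^t·E[r] = 0.529701, running G = 14.033382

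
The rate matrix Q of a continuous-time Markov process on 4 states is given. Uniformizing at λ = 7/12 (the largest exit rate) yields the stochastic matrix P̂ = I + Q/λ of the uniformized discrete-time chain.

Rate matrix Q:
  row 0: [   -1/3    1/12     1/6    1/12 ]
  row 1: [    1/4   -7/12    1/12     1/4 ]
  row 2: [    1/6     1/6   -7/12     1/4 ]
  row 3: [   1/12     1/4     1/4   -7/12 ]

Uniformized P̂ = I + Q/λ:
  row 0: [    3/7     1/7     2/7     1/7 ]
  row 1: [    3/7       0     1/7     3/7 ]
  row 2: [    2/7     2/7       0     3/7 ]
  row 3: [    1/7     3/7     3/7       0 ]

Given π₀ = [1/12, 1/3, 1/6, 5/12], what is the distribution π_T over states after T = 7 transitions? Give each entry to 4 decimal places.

t=0: π = [0.0833, 0.3333, 0.1667, 0.4167]
t=1: π = [0.2857, 0.2381, 0.2500, 0.2262]
t=2: π = [0.3282, 0.2092, 0.2126, 0.2500]
t=3: π = [0.3268, 0.2148, 0.2308, 0.2276]
t=4: π = [0.3306, 0.2102, 0.2216, 0.2376]
t=5: π = [0.3290, 0.2124, 0.2263, 0.2323]
t=6: π = [0.3299, 0.2112, 0.2239, 0.2350]
t=7: π = [0.3294, 0.2118, 0.2251, 0.2336]

π = [0.3294, 0.2118, 0.2251, 0.2336]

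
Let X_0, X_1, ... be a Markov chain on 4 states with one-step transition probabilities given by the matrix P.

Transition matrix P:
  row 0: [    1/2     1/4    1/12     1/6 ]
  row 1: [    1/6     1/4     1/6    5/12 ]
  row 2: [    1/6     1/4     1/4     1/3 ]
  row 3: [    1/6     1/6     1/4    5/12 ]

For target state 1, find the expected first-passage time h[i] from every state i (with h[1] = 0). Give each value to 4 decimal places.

h = [4.3729, 0.0000, 4.4746, 4.8814]

First-step conditioning: h[1] = 0; for i ≠ 1, h[i] = 1 + Σ_k P[i][k]·h[k].
  h[0] = 1 + 1/2·h[0] + 1/12·h[2] + 1/6·h[3]
  h[2] = 1 + 1/6·h[0] + 1/4·h[2] + 1/3·h[3]
  h[3] = 1 + 1/6·h[0] + 1/4·h[2] + 5/12·h[3]
Solving the 3×3 linear system over states ≠ 1 gives exactly h = [258/59, 0, 264/59, 288/59] (h[1] = 0 is the target).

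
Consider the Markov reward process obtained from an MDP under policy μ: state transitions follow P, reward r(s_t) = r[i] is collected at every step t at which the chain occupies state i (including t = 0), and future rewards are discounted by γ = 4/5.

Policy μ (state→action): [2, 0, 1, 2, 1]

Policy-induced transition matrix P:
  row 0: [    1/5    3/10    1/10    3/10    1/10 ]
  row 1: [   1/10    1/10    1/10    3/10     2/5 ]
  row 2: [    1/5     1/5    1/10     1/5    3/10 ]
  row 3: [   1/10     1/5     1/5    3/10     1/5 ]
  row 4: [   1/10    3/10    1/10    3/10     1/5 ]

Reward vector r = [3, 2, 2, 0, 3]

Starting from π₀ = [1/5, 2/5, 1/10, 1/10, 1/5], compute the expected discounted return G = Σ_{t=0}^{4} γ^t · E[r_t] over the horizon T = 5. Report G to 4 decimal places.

G = 6.4521

t=0: π = [0.2000, 0.4000, 0.1000, 0.1000, 0.2000], E[r] = 2.2000, γ^t·E[r] = 2.200000, running G = 2.200000
t=1: π = [0.1300, 0.2000, 0.1100, 0.2900, 0.2700], E[r] = 1.8200, γ^t·E[r] = 1.456000, running G = 3.656000
t=2: π = [0.1240, 0.2200, 0.1290, 0.2890, 0.2380], E[r] = 1.7840, γ^t·E[r] = 1.141760, running G = 4.797760
t=3: π = [0.1253, 0.2142, 0.1289, 0.2871, 0.2445], E[r] = 1.7956, γ^t·E[r] = 0.919347, running G = 5.717107
t=4: π = [0.1254, 0.2156, 0.1287, 0.2871, 0.2432], E[r] = 1.7944, γ^t·E[r] = 0.734986, running G = 6.452093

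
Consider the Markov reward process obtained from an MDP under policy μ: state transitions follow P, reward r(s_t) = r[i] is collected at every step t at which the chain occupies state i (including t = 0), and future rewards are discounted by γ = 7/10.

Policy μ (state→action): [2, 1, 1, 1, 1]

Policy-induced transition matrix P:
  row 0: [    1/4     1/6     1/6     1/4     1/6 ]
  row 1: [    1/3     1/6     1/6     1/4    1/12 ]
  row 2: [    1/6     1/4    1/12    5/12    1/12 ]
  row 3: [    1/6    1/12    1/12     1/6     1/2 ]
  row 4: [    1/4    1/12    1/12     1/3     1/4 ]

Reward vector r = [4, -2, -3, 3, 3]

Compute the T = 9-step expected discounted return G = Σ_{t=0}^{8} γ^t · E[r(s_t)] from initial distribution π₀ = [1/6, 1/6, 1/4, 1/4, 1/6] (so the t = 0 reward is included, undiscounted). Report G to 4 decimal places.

G = 4.9095

t=0: π = [0.1667, 0.1667, 0.2500, 0.2500, 0.1667], E[r] = 0.8333, γ^t·E[r] = 0.833333, running G = 0.833333
t=1: π = [0.2222, 0.1528, 0.1111, 0.2847, 0.2292], E[r] = 1.7917, γ^t·E[r] = 1.254167, running G = 2.087500
t=2: π = [0.2297, 0.1331, 0.1146, 0.2639, 0.2587], E[r] = 1.8767, γ^t·E[r] = 0.919601, running G = 3.007101
t=3: π = [0.2296, 0.1327, 0.1136, 0.2687, 0.2555], E[r] = 1.8848, γ^t·E[r] = 0.646483, running G = 3.653584
t=4: π = [0.2292, 0.1324, 0.1135, 0.2678, 0.2570], E[r] = 1.8859, γ^t·E[r] = 0.452795, running G = 4.106378
t=5: π = [0.2293, 0.1324, 0.1135, 0.2680, 0.2569], E[r] = 1.8865, γ^t·E[r] = 0.317061, running G = 4.423439
t=6: π = [0.2292, 0.1324, 0.1135, 0.2680, 0.2569], E[r] = 1.8865, γ^t·E[r] = 0.221945, running G = 4.645384
t=7: π = [0.2292, 0.1324, 0.1135, 0.2680, 0.2569], E[r] = 1.8865, γ^t·E[r] = 0.155364, running G = 4.800748
t=8: π = [0.2292, 0.1324, 0.1135, 0.2680, 0.2569], E[r] = 1.8865, γ^t·E[r] = 0.108755, running G = 4.909503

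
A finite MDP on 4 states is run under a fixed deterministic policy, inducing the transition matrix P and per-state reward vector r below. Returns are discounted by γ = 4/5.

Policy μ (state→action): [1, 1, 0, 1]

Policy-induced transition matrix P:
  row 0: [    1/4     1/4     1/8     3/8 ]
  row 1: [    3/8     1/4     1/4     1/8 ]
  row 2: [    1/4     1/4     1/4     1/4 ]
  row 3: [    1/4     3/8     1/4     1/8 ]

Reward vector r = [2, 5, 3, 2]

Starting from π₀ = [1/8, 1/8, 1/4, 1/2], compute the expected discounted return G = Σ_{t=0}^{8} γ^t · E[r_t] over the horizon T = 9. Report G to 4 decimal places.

G = 12.8632

t=0: π = [0.1250, 0.1250, 0.2500, 0.5000], E[r] = 2.6250, γ^t·E[r] = 2.625000, running G = 2.625000
t=1: π = [0.2656, 0.3125, 0.2344, 0.1875], E[r] = 3.1719, γ^t·E[r] = 2.537500, running G = 5.162500
t=2: π = [0.2891, 0.2734, 0.2168, 0.2207], E[r] = 3.0371, γ^t·E[r] = 1.943750, running G = 7.106250
t=3: π = [0.2842, 0.2776, 0.2139, 0.2244], E[r] = 3.0466, γ^t·E[r] = 1.559875, running G = 8.666125
t=4: π = [0.2847, 0.2780, 0.2145, 0.2228], E[r] = 3.0486, γ^t·E[r] = 1.248713, running G = 9.914838
t=5: π = [0.2848, 0.2778, 0.2144, 0.2230], E[r] = 3.0480, γ^t·E[r] = 0.998754, running G = 10.913591
t=6: π = [0.2847, 0.2779, 0.2144, 0.2230], E[r] = 3.0480, γ^t·E[r] = 0.799021, running G = 11.712613
t=7: π = [0.2847, 0.2779, 0.2144, 0.2230], E[r] = 3.0480, γ^t·E[r] = 0.639218, running G = 12.351831
t=8: π = [0.2847, 0.2779, 0.2144, 0.2230], E[r] = 3.0480, γ^t·E[r] = 0.511374, running G = 12.863205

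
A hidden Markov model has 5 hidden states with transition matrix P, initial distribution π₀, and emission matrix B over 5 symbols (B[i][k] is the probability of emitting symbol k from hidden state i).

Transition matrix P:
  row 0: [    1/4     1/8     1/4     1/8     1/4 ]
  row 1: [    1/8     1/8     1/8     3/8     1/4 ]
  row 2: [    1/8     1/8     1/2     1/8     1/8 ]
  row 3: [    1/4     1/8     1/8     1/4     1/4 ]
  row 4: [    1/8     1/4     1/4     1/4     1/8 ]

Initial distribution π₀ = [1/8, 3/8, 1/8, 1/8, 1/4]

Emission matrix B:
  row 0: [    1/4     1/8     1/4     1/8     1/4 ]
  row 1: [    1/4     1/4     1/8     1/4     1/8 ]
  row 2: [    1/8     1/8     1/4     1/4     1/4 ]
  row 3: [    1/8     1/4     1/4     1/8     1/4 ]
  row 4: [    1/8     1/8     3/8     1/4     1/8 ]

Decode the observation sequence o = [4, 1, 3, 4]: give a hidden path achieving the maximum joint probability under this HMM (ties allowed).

t=0: δ = [3.125e-02, 4.688e-02, 3.125e-02, 3.125e-02, 3.125e-02]  (obs o_0=4)
t=1: δ = [9.766e-04, 1.953e-03, 1.953e-03, 4.395e-03, 1.465e-03]  ψ = [0, 4, 2, 1, 1]  (obs o_1=1)
t=2: δ = [1.373e-04, 1.373e-04, 2.441e-04, 1.373e-04, 2.747e-04]  ψ = [3, 3, 2, 3, 3]  (obs o_2=3)
t=3: δ = [8.583e-06, 8.583e-06, 3.052e-05, 1.717e-05, 4.292e-06]  ψ = [0, 4, 2, 4, 0]  (obs o_3=4)
backtrack: best end state = 2; path = [2, 2, 2, 2]

path = [2, 2, 2, 2]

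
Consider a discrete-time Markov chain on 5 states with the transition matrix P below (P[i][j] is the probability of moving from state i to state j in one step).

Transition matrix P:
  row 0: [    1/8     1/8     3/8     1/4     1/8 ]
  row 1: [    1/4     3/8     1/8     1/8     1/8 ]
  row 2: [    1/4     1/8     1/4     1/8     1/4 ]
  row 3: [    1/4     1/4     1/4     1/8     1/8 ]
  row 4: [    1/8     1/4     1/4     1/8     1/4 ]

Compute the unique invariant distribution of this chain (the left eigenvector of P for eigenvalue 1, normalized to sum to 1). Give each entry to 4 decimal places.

Balance equations π_j = Σ_i π_i·P[i][j]:
  π_0 = 1/8·π_0 + 1/4·π_1 + 1/4·π_2 + 1/4·π_3 + 1/8·π_4
  π_1 = 1/8·π_0 + 3/8·π_1 + 1/8·π_2 + 1/4·π_3 + 1/4·π_4
  π_2 = 3/8·π_0 + 1/8·π_1 + 1/4·π_2 + 1/4·π_3 + 1/4·π_4
  π_3 = 1/4·π_0 + 1/8·π_1 + 1/8·π_2 + 1/8·π_3 + 1/8·π_4
  normalize: π_0 + π_1 + π_2 + π_3 + π_4 = 1
Solving the linear system gives exactly π = [703/3473, 769/3473, 860/3473, 522/3473, 619/3473].

π = [0.2024, 0.2214, 0.2476, 0.1503, 0.1782]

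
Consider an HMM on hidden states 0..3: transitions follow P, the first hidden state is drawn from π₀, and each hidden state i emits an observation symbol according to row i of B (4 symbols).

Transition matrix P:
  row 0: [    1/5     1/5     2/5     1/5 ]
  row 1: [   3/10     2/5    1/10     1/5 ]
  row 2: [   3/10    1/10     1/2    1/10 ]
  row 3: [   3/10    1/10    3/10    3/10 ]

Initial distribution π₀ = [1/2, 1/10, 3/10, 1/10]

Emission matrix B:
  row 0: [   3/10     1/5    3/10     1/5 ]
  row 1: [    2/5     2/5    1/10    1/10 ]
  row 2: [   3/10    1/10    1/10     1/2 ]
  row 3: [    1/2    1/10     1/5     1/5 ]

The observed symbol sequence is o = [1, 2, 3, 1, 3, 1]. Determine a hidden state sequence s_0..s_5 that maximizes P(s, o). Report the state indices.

path = [0, 0, 2, 2, 2, 0]

t=0: δ = [1.000e-01, 4.000e-02, 3.000e-02, 1.000e-02]  (obs o_0=1)
t=1: δ = [6.000e-03, 2.000e-03, 4.000e-03, 4.000e-03]  ψ = [0, 0, 0, 0]  (obs o_1=2)
t=2: δ = [2.400e-04, 1.200e-04, 1.200e-03, 2.400e-04]  ψ = [0, 0, 0, 0]  (obs o_2=3)
t=3: δ = [7.200e-05, 4.800e-05, 6.000e-05, 1.200e-05]  ψ = [2, 2, 2, 2]  (obs o_3=1)
t=4: δ = [3.600e-06, 1.920e-06, 1.500e-05, 2.880e-06]  ψ = [2, 1, 2, 0]  (obs o_4=3)
t=5: δ = [9.000e-07, 6.000e-07, 7.500e-07, 1.500e-07]  ψ = [2, 2, 2, 2]  (obs o_5=1)
backtrack: best end state = 0; path = [0, 0, 2, 2, 2, 0]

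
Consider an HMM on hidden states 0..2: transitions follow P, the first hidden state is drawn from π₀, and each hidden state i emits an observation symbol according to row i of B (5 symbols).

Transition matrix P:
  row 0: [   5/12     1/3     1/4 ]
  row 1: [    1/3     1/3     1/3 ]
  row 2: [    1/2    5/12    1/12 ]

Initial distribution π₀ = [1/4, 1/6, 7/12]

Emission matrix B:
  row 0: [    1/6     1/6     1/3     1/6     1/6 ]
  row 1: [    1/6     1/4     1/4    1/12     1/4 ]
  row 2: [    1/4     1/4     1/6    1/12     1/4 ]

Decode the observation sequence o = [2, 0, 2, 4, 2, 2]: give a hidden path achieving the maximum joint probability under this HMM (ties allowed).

path = [2, 0, 0, 2, 0, 0]

t=0: δ = [8.333e-02, 4.167e-02, 9.722e-02]  (obs o_0=2)
t=1: δ = [8.102e-03, 6.752e-03, 5.208e-03]  ψ = [2, 2, 0]  (obs o_1=0)
t=2: δ = [1.125e-03, 6.752e-04, 3.751e-04]  ψ = [0, 0, 1]  (obs o_2=2)
t=3: δ = [7.814e-05, 9.377e-05, 7.033e-05]  ψ = [0, 0, 0]  (obs o_3=4)
t=4: δ = [1.172e-05, 7.814e-06, 5.210e-06]  ψ = [2, 1, 1]  (obs o_4=2)
t=5: δ = [1.628e-06, 9.768e-07, 4.884e-07]  ψ = [0, 0, 0]  (obs o_5=2)
backtrack: best end state = 0; path = [2, 0, 0, 2, 0, 0]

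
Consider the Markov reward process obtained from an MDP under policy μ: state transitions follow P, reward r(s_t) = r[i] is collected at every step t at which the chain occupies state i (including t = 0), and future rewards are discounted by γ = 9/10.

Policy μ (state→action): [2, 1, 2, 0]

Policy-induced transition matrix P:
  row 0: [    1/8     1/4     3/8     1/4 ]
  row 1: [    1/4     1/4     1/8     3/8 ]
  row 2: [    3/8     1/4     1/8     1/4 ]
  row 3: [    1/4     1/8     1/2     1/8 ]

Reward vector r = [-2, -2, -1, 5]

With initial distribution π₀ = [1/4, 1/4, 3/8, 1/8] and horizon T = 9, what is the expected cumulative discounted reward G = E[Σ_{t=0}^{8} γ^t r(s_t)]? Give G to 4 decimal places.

G = -0.6334

t=0: π = [0.2500, 0.2500, 0.3750, 0.1250], E[r] = -0.7500, γ^t·E[r] = -0.750000, running G = -0.750000
t=1: π = [0.2656, 0.2344, 0.2344, 0.2656], E[r] = 0.0938, γ^t·E[r] = 0.084375, running G = -0.665625
t=2: π = [0.2461, 0.2168, 0.2910, 0.2461], E[r] = 0.0137, γ^t·E[r] = 0.011074, running G = -0.654551
t=3: π = [0.2556, 0.2192, 0.2788, 0.2463], E[r] = 0.0032, γ^t·E[r] = 0.002314, running G = -0.652237
t=4: π = [0.2529, 0.2192, 0.2813, 0.2466], E[r] = 0.0076, γ^t·E[r] = 0.004966, running G = -0.647271
t=5: π = [0.2535, 0.2192, 0.2807, 0.2466], E[r] = 0.0067, γ^t·E[r] = 0.003971, running G = -0.643300
t=6: π = [0.2534, 0.2192, 0.2809, 0.2466], E[r] = 0.0069, γ^t·E[r] = 0.003654, running G = -0.639646
t=7: π = [0.2534, 0.2192, 0.2808, 0.2466], E[r] = 0.0068, γ^t·E[r] = 0.003273, running G = -0.636373
t=8: π = [0.2534, 0.2192, 0.2808, 0.2466], E[r] = 0.0069, γ^t·E[r] = 0.002949, running G = -0.633424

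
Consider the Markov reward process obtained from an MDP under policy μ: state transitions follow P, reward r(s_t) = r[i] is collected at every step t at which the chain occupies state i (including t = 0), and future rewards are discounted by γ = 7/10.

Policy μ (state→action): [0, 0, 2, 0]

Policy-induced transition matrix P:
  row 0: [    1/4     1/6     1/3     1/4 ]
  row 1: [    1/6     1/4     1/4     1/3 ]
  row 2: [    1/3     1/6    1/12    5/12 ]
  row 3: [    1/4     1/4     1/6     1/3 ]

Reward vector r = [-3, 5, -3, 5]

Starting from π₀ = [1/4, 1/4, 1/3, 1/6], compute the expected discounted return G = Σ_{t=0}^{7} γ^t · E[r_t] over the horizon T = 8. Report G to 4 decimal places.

G = 3.1839

t=0: π = [0.2500, 0.2500, 0.3333, 0.1667], E[r] = 0.3333, γ^t·E[r] = 0.333333, running G = 0.333333
t=1: π = [0.2569, 0.2014, 0.2014, 0.3403], E[r] = 1.3333, γ^t·E[r] = 0.933333, running G = 1.266667
t=2: π = [0.2500, 0.2118, 0.2095, 0.3287], E[r] = 1.3241, γ^t·E[r] = 0.648796, running G = 1.915463
t=3: π = [0.2498, 0.2117, 0.2085, 0.3300], E[r] = 1.3333, γ^t·E[r] = 0.457333, running G = 2.372796
t=4: π = [0.2497, 0.2118, 0.2086, 0.3299], E[r] = 1.3336, γ^t·E[r] = 0.320195, running G = 2.692991
t=5: π = [0.2497, 0.2118, 0.2086, 0.3299], E[r] = 1.3337, γ^t·E[r] = 0.224153, running G = 2.917144
t=6: π = [0.2497, 0.2118, 0.2086, 0.3299], E[r] = 1.3337, γ^t·E[r] = 0.156908, running G = 3.074052
t=7: π = [0.2497, 0.2118, 0.2086, 0.3299], E[r] = 1.3337, γ^t·E[r] = 0.109835, running G = 3.183887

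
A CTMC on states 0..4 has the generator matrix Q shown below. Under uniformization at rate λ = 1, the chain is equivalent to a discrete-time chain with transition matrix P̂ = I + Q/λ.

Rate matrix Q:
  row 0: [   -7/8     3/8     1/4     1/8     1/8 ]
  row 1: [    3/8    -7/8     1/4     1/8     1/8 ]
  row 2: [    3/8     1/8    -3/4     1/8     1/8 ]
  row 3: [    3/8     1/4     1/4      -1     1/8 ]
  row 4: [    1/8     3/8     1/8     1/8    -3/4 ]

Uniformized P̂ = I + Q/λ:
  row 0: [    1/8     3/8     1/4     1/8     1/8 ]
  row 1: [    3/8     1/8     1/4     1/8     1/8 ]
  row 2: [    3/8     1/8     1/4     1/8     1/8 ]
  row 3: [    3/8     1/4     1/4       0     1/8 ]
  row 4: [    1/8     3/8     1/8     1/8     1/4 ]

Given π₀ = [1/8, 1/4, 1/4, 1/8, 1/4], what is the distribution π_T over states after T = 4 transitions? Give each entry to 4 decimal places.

π = [0.2711, 0.2428, 0.2321, 0.1111, 0.1429]

t=0: π = [0.1250, 0.2500, 0.2500, 0.1250, 0.2500]
t=1: π = [0.2813, 0.2344, 0.2188, 0.1094, 0.1563]
t=2: π = [0.2656, 0.2480, 0.2305, 0.1113, 0.1445]
t=3: π = [0.2725, 0.2415, 0.2319, 0.1111, 0.1431]
t=4: π = [0.2711, 0.2428, 0.2321, 0.1111, 0.1429]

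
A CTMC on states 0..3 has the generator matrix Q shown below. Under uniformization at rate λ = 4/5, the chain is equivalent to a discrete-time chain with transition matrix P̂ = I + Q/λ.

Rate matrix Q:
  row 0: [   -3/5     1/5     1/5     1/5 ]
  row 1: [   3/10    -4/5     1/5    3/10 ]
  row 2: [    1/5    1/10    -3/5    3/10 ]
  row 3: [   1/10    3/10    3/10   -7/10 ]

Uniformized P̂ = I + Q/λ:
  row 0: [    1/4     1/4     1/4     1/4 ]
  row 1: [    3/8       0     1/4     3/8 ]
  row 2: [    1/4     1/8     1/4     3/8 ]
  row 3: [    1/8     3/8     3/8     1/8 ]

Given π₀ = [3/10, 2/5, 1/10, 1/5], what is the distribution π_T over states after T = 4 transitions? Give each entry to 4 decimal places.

t=0: π = [0.3000, 0.4000, 0.1000, 0.2000]
t=1: π = [0.2750, 0.1625, 0.2750, 0.2875]
t=2: π = [0.2344, 0.2109, 0.2859, 0.2688]
t=3: π = [0.2428, 0.1951, 0.2836, 0.2785]
t=4: π = [0.2396, 0.2006, 0.2848, 0.2750]

π = [0.2396, 0.2006, 0.2848, 0.2750]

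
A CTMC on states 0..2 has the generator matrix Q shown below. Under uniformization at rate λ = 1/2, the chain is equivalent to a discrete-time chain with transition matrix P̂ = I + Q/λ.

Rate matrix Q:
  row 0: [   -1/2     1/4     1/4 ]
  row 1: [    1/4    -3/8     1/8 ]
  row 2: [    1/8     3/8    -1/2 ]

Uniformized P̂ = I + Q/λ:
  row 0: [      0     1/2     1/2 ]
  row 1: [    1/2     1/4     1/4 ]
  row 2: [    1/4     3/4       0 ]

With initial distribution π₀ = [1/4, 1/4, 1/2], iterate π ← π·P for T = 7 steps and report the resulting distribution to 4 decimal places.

t=0: π = [0.2500, 0.2500, 0.5000]
t=1: π = [0.2500, 0.5625, 0.1875]
t=2: π = [0.3281, 0.4063, 0.2656]
t=3: π = [0.2695, 0.4648, 0.2656]
t=4: π = [0.2988, 0.4502, 0.2510]
t=5: π = [0.2878, 0.4502, 0.2620]
t=6: π = [0.2906, 0.4529, 0.2565]
t=7: π = [0.2906, 0.4509, 0.2585]

π = [0.2906, 0.4509, 0.2585]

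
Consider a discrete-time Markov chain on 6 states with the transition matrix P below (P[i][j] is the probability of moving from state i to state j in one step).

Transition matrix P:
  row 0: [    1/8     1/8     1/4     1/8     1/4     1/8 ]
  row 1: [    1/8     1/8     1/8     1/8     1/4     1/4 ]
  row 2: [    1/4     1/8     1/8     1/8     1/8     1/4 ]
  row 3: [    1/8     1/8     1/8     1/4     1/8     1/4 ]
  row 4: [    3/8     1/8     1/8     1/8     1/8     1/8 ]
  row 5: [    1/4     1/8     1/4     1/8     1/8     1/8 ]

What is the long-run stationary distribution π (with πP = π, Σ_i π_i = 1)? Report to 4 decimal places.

π = [0.2110, 0.1250, 0.1739, 0.1429, 0.1670, 0.1802]

Balance equations π_j = Σ_i π_i·P[i][j]:
  π_0 = 1/8·π_0 + 1/8·π_1 + 1/4·π_2 + 1/8·π_3 + 3/8·π_4 + 1/4·π_5
  π_1 = 1/8·π_0 + 1/8·π_1 + 1/8·π_2 + 1/8·π_3 + 1/8·π_4 + 1/8·π_5
  π_2 = 1/4·π_0 + 1/8·π_1 + 1/8·π_2 + 1/8·π_3 + 1/8·π_4 + 1/4·π_5
  π_3 = 1/8·π_0 + 1/8·π_1 + 1/8·π_2 + 1/4·π_3 + 1/8·π_4 + 1/8·π_5
  π_4 = 1/4·π_0 + 1/4·π_1 + 1/8·π_2 + 1/8·π_3 + 1/8·π_4 + 1/8·π_5
  normalize: π_0 + π_1 + π_2 + π_3 + π_4 + π_5 = 1
Solving the linear system gives exactly π = [839/3976, 1/8, 889/5112, 1/7, 83/497, 6449/35784].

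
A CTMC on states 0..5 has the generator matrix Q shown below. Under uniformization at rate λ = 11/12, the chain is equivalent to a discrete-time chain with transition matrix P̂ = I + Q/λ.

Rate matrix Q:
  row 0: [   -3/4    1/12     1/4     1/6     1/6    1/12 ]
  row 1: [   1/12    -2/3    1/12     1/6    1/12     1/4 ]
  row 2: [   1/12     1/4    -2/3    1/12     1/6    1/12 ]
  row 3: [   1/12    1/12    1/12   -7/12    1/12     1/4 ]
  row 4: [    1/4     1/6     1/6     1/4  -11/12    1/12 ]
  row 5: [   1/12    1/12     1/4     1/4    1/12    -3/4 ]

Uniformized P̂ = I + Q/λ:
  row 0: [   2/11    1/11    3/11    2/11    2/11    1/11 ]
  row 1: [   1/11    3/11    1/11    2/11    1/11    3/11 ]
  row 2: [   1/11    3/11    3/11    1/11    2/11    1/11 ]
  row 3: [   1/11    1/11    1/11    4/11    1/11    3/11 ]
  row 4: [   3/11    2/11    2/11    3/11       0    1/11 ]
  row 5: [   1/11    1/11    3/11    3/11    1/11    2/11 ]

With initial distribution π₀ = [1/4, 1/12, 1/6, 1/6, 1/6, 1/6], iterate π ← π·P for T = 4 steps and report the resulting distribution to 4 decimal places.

t=0: π = [0.2500, 0.0833, 0.1667, 0.1667, 0.1667, 0.1667]
t=1: π = [0.1439, 0.1515, 0.2121, 0.2273, 0.1136, 0.1515]
t=2: π = [0.1247, 0.1674, 0.1935, 0.2280, 0.1129, 0.1736]
t=3: π = [0.1228, 0.1668, 0.1906, 0.2317, 0.1096, 0.1786]
t=4: π = [0.1220, 0.1658, 0.1903, 0.2328, 0.1094, 0.1796]

π = [0.1220, 0.1658, 0.1903, 0.2328, 0.1094, 0.1796]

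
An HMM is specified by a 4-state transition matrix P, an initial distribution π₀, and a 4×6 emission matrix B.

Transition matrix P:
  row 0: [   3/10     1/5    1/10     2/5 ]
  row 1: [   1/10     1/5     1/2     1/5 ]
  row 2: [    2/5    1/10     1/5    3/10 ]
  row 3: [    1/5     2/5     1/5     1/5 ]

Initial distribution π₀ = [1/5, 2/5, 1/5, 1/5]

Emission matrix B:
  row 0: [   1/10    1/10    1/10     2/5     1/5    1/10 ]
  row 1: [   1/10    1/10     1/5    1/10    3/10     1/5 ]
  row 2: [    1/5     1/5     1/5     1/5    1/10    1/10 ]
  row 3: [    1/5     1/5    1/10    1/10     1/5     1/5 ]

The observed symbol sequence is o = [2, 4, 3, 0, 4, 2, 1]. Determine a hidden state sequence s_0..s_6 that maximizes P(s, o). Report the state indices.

path = [1, 2, 0, 3, 1, 2, 3]

t=0: δ = [2.000e-02, 8.000e-02, 4.000e-02, 2.000e-02]  (obs o_0=2)
t=1: δ = [3.200e-03, 4.800e-03, 4.000e-03, 3.200e-03]  ψ = [2, 1, 1, 1]  (obs o_1=4)
t=2: δ = [6.400e-04, 1.280e-04, 4.800e-04, 1.280e-04]  ψ = [2, 3, 1, 0]  (obs o_2=3)
t=3: δ = [1.920e-05, 1.280e-05, 1.920e-05, 5.120e-05]  ψ = [0, 0, 2, 0]  (obs o_3=0)
t=4: δ = [2.048e-06, 6.144e-06, 1.024e-06, 2.048e-06]  ψ = [3, 3, 3, 3]  (obs o_4=4)
t=5: δ = [6.144e-08, 2.458e-07, 6.144e-07, 1.229e-07]  ψ = [0, 1, 1, 1]  (obs o_5=2)
t=6: δ = [2.458e-08, 6.144e-09, 2.458e-08, 3.686e-08]  ψ = [2, 2, 1, 2]  (obs o_6=1)
backtrack: best end state = 3; path = [1, 2, 0, 3, 1, 2, 3]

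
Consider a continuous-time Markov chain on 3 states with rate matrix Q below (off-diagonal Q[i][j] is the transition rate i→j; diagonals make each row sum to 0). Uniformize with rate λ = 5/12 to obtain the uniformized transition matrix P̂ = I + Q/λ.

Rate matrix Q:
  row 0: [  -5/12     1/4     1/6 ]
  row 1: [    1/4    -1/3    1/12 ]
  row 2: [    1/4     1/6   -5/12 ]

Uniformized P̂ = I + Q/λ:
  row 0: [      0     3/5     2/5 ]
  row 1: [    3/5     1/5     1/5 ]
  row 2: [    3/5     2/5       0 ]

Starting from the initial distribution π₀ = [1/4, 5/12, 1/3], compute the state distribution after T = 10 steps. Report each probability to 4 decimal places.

t=0: π = [0.2500, 0.4167, 0.3333]
t=1: π = [0.4500, 0.3667, 0.1833]
t=2: π = [0.3300, 0.4167, 0.2533]
t=3: π = [0.4020, 0.3827, 0.2153]
t=4: π = [0.3588, 0.4039, 0.2373]
t=5: π = [0.3847, 0.3910, 0.2243]
t=6: π = [0.3692, 0.3987, 0.2321]
t=7: π = [0.3785, 0.3941, 0.2274]
t=8: π = [0.3729, 0.3969, 0.2302]
t=9: π = [0.3763, 0.3952, 0.2285]
t=10: π = [0.3742, 0.3962, 0.2295]

π = [0.3742, 0.3962, 0.2295]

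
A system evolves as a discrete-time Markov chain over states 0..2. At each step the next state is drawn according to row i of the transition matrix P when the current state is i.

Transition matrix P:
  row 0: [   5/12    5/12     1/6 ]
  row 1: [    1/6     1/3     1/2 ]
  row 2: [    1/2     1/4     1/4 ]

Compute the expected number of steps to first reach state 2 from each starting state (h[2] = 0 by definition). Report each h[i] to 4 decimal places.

h = [3.3913, 2.3478, 0.0000]

First-step conditioning: h[2] = 0; for i ≠ 2, h[i] = 1 + Σ_k P[i][k]·h[k].
  h[0] = 1 + 5/12·h[0] + 5/12·h[1]
  h[1] = 1 + 1/6·h[0] + 1/3·h[1]
Solving the 2×2 linear system over states ≠ 2 gives exactly h = [78/23, 54/23, 0] (h[2] = 0 is the target).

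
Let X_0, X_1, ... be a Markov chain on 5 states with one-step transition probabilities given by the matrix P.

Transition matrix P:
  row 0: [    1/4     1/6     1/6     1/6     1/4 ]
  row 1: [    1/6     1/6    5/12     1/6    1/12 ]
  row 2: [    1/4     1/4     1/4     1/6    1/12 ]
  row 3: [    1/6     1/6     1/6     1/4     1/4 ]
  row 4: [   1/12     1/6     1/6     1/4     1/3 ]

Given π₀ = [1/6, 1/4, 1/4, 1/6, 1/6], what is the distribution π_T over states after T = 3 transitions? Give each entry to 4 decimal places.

π = [0.1859, 0.1862, 0.2331, 0.1992, 0.1957]

t=0: π = [0.1667, 0.2500, 0.2500, 0.1667, 0.1667]
t=1: π = [0.1875, 0.1875, 0.2500, 0.1944, 0.1806]
t=2: π = [0.1881, 0.1875, 0.2344, 0.1979, 0.1921]
t=3: π = [0.1859, 0.1862, 0.2331, 0.1992, 0.1957]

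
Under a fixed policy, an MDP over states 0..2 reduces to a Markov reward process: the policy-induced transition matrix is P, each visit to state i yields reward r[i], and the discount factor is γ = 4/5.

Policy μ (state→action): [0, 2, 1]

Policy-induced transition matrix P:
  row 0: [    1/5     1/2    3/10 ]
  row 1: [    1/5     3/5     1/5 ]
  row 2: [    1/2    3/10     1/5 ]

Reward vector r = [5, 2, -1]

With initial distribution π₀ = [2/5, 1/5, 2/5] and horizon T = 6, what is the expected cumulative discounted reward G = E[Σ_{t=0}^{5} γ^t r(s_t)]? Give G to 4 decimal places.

t=0: π = [0.4000, 0.2000, 0.4000], E[r] = 2.0000, γ^t·E[r] = 2.000000, running G = 2.000000
t=1: π = [0.3200, 0.4400, 0.2400], E[r] = 2.2400, γ^t·E[r] = 1.792000, running G = 3.792000
t=2: π = [0.2720, 0.4960, 0.2320], E[r] = 2.1200, γ^t·E[r] = 1.356800, running G = 5.148800
t=3: π = [0.2696, 0.5032, 0.2272], E[r] = 2.1272, γ^t·E[r] = 1.089126, running G = 6.237926
t=4: π = [0.2682, 0.5049, 0.2270], E[r] = 2.1236, γ^t·E[r] = 0.869827, running G = 7.107753
t=5: π = [0.2681, 0.5051, 0.2268], E[r] = 2.1238, γ^t·E[r] = 0.695932, running G = 7.803685

G = 7.8037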